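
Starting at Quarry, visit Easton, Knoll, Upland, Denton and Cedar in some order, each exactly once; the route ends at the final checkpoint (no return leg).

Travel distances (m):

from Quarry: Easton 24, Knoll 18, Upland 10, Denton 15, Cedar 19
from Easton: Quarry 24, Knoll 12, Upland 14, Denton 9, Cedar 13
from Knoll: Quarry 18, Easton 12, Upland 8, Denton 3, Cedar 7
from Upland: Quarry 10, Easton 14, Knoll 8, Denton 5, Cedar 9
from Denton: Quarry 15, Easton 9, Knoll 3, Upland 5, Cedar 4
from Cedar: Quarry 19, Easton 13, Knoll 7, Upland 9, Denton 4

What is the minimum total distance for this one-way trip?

Shortest open route: 38 m.

There are 5! = 120 possible orderings.
Quarry - Easton - Knoll - Upland - Denton - Cedar: 24+12+8+5+4 = 53
Quarry - Easton - Knoll - Upland - Cedar - Denton: 24+12+8+9+4 = 57
Quarry - Easton - Knoll - Denton - Upland - Cedar: 24+12+3+5+9 = 53
Quarry - Easton - Knoll - Denton - Cedar - Upland: 24+12+3+4+9 = 52
Quarry - Easton - Knoll - Cedar - Upland - Denton: 24+12+7+9+5 = 57
Quarry - Easton - Knoll - Cedar - Denton - Upland: 24+12+7+4+5 = 52
Quarry - Easton - Upland - Knoll - Denton - Cedar: 24+14+8+3+4 = 53
Quarry - Easton - Upland - Knoll - Cedar - Denton: 24+14+8+7+4 = 57
Quarry - Easton - Upland - Denton - Knoll - Cedar: 24+14+5+3+7 = 53
Quarry - Easton - Upland - Denton - Cedar - Knoll: 24+14+5+4+7 = 54
Quarry - Easton - Upland - Cedar - Knoll - Denton: 24+14+9+7+3 = 57
Quarry - Easton - Upland - Cedar - Denton - Knoll: 24+14+9+4+3 = 54
Quarry - Easton - Denton - Knoll - Upland - Cedar: 24+9+3+8+9 = 53
Quarry - Easton - Denton - Knoll - Cedar - Upland: 24+9+3+7+9 = 52
… (106 more)
Quarry - Upland - Knoll - Denton - Cedar - Easton: 10+8+3+4+13 = 38  ← best
The minimum is 38.
One shortest path: Quarry → Upland → Knoll → Denton → Cedar → Easton.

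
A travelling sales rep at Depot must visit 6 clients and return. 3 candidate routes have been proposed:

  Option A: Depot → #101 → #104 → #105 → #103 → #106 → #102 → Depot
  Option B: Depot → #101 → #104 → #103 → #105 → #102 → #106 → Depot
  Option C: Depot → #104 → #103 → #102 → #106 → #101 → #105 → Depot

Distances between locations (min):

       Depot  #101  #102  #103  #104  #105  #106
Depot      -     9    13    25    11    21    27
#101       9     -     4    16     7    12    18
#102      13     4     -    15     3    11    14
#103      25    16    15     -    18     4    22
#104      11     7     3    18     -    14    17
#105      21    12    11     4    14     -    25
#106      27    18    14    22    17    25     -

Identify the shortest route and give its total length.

83 min — Option A is the shortest.

Option A: 9 + 7 + 14 + 4 + 22 + 14 + 13 = 83
Option B: 9 + 7 + 18 + 4 + 11 + 14 + 27 = 90
Option C: 11 + 18 + 15 + 14 + 18 + 12 + 21 = 109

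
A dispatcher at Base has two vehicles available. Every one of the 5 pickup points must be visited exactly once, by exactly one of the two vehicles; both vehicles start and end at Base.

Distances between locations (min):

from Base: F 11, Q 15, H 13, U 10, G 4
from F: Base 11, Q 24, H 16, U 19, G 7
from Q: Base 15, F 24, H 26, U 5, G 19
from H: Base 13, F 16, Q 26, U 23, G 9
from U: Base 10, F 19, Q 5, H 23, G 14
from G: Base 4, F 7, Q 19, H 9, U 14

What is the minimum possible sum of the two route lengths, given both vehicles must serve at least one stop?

Check every non-empty split of the stops between the two vehicles; for each half take its own optimal tour:
  {F} + {Q, H, U, G}: 22 + 54 = 76
  {Q} + {F, H, U, G}: 30 + 58 = 88
  {F, Q} + {H, U, G}: 50 + 46 = 96
  {H} + {F, Q, U, G}: 26 + 50 = 76
  {F, H} + {Q, U, G}: 40 + 38 = 78
  {Q, H} + {F, U, G}: 54 + 40 = 94
  … (15 splits in total)
  {Q, U} + {F, H, G}: 30 + 40 = 70  ← best
Best: vehicle 1 Base → Q → U → Base = 30; vehicle 2 Base → F → H → G → Base = 40; combined 70.

Minimum combined distance: 70 min.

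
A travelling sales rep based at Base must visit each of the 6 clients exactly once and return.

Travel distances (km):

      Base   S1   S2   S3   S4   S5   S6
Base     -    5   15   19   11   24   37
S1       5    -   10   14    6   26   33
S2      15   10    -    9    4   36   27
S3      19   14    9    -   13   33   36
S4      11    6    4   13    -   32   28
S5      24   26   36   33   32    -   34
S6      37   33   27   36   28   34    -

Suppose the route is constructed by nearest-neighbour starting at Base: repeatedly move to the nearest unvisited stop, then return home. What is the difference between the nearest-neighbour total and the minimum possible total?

From Base: S1=5, S4=11, S2=15, S3=19, S5=24, S6=37 → choose S1 (5).
From S1: S4=6, S2=10, S3=14, S5=26, S6=33 → choose S4 (6).
From S4: S2=4, S3=13, S6=28, S5=32 → choose S2 (4).
From S2: S3=9, S6=27, S5=36 → choose S3 (9).
From S3: S5=33, S6=36 → choose S5 (33).
From S5: S6=34 → choose S6 (34).
NN route Base → S1 → S4 → S2 → S3 → S5 → S6 → Base costs 128.
Optimal: Base → S1 → S3 → S2 → S4 → S6 → S5 → Base costs 118 (by enumerating all 360 distinct tours).
Excess = 128 − 118 = 10.

10 km longer than the optimal tour.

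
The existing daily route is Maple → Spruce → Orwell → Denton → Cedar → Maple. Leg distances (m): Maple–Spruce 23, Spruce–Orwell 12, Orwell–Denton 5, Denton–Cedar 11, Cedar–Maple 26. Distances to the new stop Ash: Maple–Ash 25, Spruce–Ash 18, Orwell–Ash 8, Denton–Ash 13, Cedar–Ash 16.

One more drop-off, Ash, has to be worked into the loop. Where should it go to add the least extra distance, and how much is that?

Insertion cost between consecutive stops i–j is d(i,Ash) + d(Ash,j) − d(i,j):
  between Maple and Spruce: 25 + 18 − 23 = 20
  between Spruce and Orwell: 18 + 8 − 12 = 14
  between Orwell and Denton: 8 + 13 − 5 = 16
  between Denton and Cedar: 13 + 16 − 11 = 18
  between Cedar and Maple: 16 + 25 − 26 = 15
Cheapest insertion is between Spruce and Orwell, adding 14.
New total = 77 + 14 = 91.

+14 m — insert Ash between Spruce and Orwell.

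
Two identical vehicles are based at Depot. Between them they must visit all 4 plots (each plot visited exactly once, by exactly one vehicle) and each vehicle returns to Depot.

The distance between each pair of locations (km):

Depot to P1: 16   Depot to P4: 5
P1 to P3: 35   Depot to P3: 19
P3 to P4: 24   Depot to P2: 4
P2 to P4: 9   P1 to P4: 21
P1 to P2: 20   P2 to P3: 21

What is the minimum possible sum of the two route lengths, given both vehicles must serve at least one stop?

86 km — the smallest possible combined total.

Try each way of splitting the stops between the two vehicles (each non-empty) and, for each split, find the best tour for each vehicle:
  {P1} + {P2, P3, P4}: 32 + 54 = 86
  {P2} + {P1, P3, P4}: 8 + 80 = 88
  {P1, P2} + {P3, P4}: 40 + 48 = 88
  {P3} + {P1, P2, P4}: 38 + 50 = 88
  {P1, P3} + {P2, P4}: 70 + 18 = 88
  {P2, P3} + {P1, P4}: 44 + 42 = 86
  … (7 splits in total)
Best: vehicle 1 Depot → P1 → Depot = 32; vehicle 2 Depot → P2 → P3 → P4 → Depot = 54; combined 86.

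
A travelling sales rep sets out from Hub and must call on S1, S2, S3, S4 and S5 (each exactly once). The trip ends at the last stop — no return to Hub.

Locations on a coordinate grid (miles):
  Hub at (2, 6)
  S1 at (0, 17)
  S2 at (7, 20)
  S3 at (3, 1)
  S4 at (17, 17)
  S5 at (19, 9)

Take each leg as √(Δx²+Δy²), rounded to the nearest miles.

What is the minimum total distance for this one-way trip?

Minimum one-way distance = 47 miles.

There are 5! = 120 possible orderings.
Hub - S1 - S2 - S3 - S4 - S5: 11+8+19+21+8 = 67
Hub - S1 - S2 - S3 - S5 - S4: 11+8+19+18+8 = 64
Hub - S1 - S2 - S4 - S3 - S5: 11+8+10+21+18 = 68
Hub - S1 - S2 - S4 - S5 - S3: 11+8+10+8+18 = 55
Hub - S1 - S2 - S5 - S3 - S4: 11+8+16+18+21 = 74
Hub - S1 - S2 - S5 - S4 - S3: 11+8+16+8+21 = 64
Hub - S1 - S3 - S2 - S4 - S5: 11+16+19+10+8 = 64
Hub - S1 - S3 - S2 - S5 - S4: 11+16+19+16+8 = 70
Hub - S1 - S3 - S4 - S2 - S5: 11+16+21+10+16 = 74
Hub - S1 - S3 - S4 - S5 - S2: 11+16+21+8+16 = 72
Hub - S1 - S3 - S5 - S2 - S4: 11+16+18+16+10 = 71
Hub - S1 - S3 - S5 - S4 - S2: 11+16+18+8+10 = 63
Hub - S1 - S4 - S2 - S3 - S5: 11+17+10+19+18 = 75
Hub - S1 - S4 - S2 - S5 - S3: 11+17+10+16+18 = 72
… (106 more)
Hub - S3 - S1 - S2 - S4 - S5: 5+16+8+10+8 = 47  ← best
The minimum is 47.
One shortest path: Hub → S3 → S1 → S2 → S4 → S5.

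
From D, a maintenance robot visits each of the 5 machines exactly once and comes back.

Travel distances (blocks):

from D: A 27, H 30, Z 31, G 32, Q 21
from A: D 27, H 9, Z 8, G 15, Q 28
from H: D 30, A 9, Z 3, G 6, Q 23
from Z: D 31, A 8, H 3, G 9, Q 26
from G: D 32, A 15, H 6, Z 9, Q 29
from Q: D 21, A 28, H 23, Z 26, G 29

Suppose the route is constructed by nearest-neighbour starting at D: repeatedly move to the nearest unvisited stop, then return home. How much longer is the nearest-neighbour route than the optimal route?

D: Q=21, A=27, H=30, Z=31, G=32 ⇒ Q
Q: H=23, Z=26, A=28, G=29 ⇒ H
H: Z=3, G=6, A=9 ⇒ Z
Z: A=8, G=9 ⇒ A
A: G=15 ⇒ G
NN route D → Q → H → Z → A → G → D costs 102.
Optimal: D → A → Z → H → G → Q → D costs 94 (by enumerating all 60 distinct tours).
Excess = 102 − 94 = 8.

The nearest-neighbour route is 8 blocks longer than optimal.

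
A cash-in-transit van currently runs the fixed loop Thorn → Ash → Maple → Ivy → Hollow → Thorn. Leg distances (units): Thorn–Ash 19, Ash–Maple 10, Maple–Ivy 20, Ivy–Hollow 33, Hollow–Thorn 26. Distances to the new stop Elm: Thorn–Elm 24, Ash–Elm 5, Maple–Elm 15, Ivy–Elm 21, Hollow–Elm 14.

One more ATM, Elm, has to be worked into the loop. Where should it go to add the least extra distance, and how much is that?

Insertion cost between consecutive stops i–j is d(i,Elm) + d(Elm,j) − d(i,j):
  between Thorn and Ash: 24 + 5 − 19 = 10
  between Ash and Maple: 5 + 15 − 10 = 10
  between Maple and Ivy: 15 + 21 − 20 = 16
  between Ivy and Hollow: 21 + 14 − 33 = 2
  between Hollow and Thorn: 14 + 24 − 26 = 12
Cheapest insertion is between Ivy and Hollow, adding 2.
New total = 108 + 2 = 110.

Adding 2 by placing Elm on the Ivy–Hollow leg.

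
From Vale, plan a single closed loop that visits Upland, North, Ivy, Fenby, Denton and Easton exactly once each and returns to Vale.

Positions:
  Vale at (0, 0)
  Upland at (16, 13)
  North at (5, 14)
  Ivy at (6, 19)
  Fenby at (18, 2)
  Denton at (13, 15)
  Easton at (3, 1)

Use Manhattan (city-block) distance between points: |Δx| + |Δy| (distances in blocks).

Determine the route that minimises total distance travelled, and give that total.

Vale→Upland→North→Ivy→Fenby→Denton→Easton→Vale: 29+12+6+29+18+24+4 = 122
Vale→Upland→North→Ivy→Fenby→Easton→Denton→Vale: 29+12+6+29+16+24+28 = 144
Vale→Upland→North→Ivy→Denton→Fenby→Easton→Vale: 29+12+6+11+18+16+4 = 96
Vale→Upland→North→Ivy→Denton→Easton→Fenby→Vale: 29+12+6+11+24+16+20 = 118
Vale→Upland→North→Ivy→Easton→Fenby→Denton→Vale: 29+12+6+21+16+18+28 = 130
Vale→Upland→North→Ivy→Easton→Denton→Fenby→Vale: 29+12+6+21+24+18+20 = 130
Vale→Upland→North→Fenby→Ivy→Denton→Easton→Vale: 29+12+25+29+11+24+4 = 134
Vale→Upland→North→Fenby→Ivy→Easton→Denton→Vale: 29+12+25+29+21+24+28 = 168
… (352 more)
Vale→North→Ivy→Denton→Upland→Fenby→Easton→Vale: 19+6+11+5+13+16+4 = 74  ← best
The minimum is 74.
One optimal route: Vale → North → Ivy → Denton → Upland → Fenby → Easton → Vale (or its reverse).

Shortest round trip = 74 blocks.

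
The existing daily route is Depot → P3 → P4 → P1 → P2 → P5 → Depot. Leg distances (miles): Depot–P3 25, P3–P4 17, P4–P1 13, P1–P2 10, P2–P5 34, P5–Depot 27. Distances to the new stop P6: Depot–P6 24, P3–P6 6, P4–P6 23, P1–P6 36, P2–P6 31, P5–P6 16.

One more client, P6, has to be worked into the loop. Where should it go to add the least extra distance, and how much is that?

+5 miles — insert P6 between Depot and P3.

Insertion cost between consecutive stops i–j is d(i,P6) + d(P6,j) − d(i,j):
  between Depot and P3: 24 + 6 − 25 = 5
  between P3 and P4: 6 + 23 − 17 = 12
  between P4 and P1: 23 + 36 − 13 = 46
  between P1 and P2: 36 + 31 − 10 = 57
  between P2 and P5: 31 + 16 − 34 = 13
  between P5 and Depot: 16 + 24 − 27 = 13
Cheapest insertion is between Depot and P3, adding 5.
New total = 126 + 5 = 131.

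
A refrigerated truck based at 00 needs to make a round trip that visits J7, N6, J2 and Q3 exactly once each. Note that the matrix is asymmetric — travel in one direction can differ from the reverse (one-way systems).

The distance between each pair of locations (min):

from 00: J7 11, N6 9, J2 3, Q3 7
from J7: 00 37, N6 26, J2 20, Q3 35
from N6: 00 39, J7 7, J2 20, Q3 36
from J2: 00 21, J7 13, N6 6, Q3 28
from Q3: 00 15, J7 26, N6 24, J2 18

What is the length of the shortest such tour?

Shortest round trip = 66 min.

00 - J7 - N6 - J2 - Q3 - 00: 11+26+20+28+15 = 100
00 - J7 - N6 - Q3 - J2 - 00: 11+26+36+18+21 = 112
00 - J7 - J2 - N6 - Q3 - 00: 11+20+6+36+15 = 88
00 - J7 - J2 - Q3 - N6 - 00: 11+20+28+24+39 = 122
00 - J7 - Q3 - N6 - J2 - 00: 11+35+24+20+21 = 111
00 - J7 - Q3 - J2 - N6 - 00: 11+35+18+6+39 = 109
00 - N6 - J7 - J2 - Q3 - 00: 9+7+20+28+15 = 79
00 - N6 - J7 - Q3 - J2 - 00: 9+7+35+18+21 = 90
00 - N6 - J2 - J7 - Q3 - 00: 9+20+13+35+15 = 92
00 - N6 - J2 - Q3 - J7 - 00: 9+20+28+26+37 = 120
00 - N6 - Q3 - J7 - J2 - 00: 9+36+26+20+21 = 112
00 - N6 - Q3 - J2 - J7 - 00: 9+36+18+13+37 = 113
00 - J2 - J7 - N6 - Q3 - 00: 3+13+26+36+15 = 93
00 - J2 - J7 - Q3 - N6 - 00: 3+13+35+24+39 = 114
… (10 more)
00 - J2 - N6 - J7 - Q3 - 00: 3+6+7+35+15 = 66  ← best
The minimum is 66.
One optimal route: 00 → J2 → N6 → J7 → Q3 → 00.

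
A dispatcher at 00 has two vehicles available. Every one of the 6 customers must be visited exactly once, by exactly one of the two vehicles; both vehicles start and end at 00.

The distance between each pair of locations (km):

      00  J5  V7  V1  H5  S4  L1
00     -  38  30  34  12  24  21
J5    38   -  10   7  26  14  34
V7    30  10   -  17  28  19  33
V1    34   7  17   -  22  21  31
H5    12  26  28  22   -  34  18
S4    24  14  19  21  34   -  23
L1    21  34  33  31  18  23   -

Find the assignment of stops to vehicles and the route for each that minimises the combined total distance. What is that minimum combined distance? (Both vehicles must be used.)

Minimum combined distance: 136 km.

Try each way of splitting the stops between the two vehicles (each non-empty) and, for each split, find the best tour for each vehicle:
  {J5} + {V7, V1, H5, S4, L1}: 76 + 114 = 190
  {V7} + {J5, V1, H5, S4, L1}: 60 + 99 = 159
  {J5, V7} + {V1, H5, S4, L1}: 78 + 99 = 177
  {V1} + {J5, V7, H5, S4, L1}: 68 + 107 = 175
  {J5, V1} + {V7, H5, S4, L1}: 79 + 102 = 181
  {V7, V1} + {J5, H5, S4, L1}: 81 + 96 = 177
  … (31 splits in total)
  {H5} + {J5, V7, V1, S4, L1}: 24 + 112 = 136  ← best
Best: vehicle 1 00 → H5 → 00 = 24; vehicle 2 00 → V7 → J5 → V1 → S4 → L1 → 00 = 112; combined 136.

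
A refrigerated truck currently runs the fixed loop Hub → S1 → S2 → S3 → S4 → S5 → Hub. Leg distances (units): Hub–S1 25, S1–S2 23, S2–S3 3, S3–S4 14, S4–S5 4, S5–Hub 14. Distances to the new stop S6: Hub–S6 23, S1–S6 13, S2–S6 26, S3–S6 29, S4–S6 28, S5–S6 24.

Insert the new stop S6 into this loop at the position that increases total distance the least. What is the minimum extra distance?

+11 — insert S6 between Hub and S1.

Insertion cost between consecutive stops i–j is d(i,S6) + d(S6,j) − d(i,j):
  between Hub and S1: 23 + 13 − 25 = 11
  between S1 and S2: 13 + 26 − 23 = 16
  between S2 and S3: 26 + 29 − 3 = 52
  between S3 and S4: 29 + 28 − 14 = 43
  between S4 and S5: 28 + 24 − 4 = 48
  between S5 and Hub: 24 + 23 − 14 = 33
Cheapest insertion is between Hub and S1, adding 11.
New total = 83 + 11 = 94.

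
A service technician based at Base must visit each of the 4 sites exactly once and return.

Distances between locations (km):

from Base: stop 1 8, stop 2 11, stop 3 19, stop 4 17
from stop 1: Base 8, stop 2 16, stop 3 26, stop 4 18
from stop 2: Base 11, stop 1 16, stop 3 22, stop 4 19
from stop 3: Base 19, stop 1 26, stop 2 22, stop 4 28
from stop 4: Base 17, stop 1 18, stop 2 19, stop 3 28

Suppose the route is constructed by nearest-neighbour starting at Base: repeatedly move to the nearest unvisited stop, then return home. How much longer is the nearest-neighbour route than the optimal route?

Base: stop 1=8, stop 2=11, stop 4=17, stop 3=19 ⇒ stop 1
stop 1: stop 2=16, stop 4=18, stop 3=26 ⇒ stop 2
stop 2: stop 4=19, stop 3=22 ⇒ stop 4
stop 4: stop 3=28 ⇒ stop 3
NN route Base → stop 1 → stop 2 → stop 4 → stop 3 → Base costs 90.
Optimal: Base → stop 1 → stop 4 → stop 2 → stop 3 → Base costs 86 (by enumerating all 12 distinct tours).
Excess = 90 − 86 = 4.

The nearest-neighbour route is 4 km longer than optimal.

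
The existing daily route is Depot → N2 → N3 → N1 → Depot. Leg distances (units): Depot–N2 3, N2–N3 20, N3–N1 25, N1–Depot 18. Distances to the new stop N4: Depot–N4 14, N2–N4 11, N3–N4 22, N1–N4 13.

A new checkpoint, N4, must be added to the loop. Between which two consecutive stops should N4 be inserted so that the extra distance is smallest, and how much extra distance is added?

Insertion cost between consecutive stops i–j is d(i,N4) + d(N4,j) − d(i,j):
  between Depot and N2: 14 + 11 − 3 = 22
  between N2 and N3: 11 + 22 − 20 = 13
  between N3 and N1: 22 + 13 − 25 = 10
  between N1 and Depot: 13 + 14 − 18 = 9
Cheapest insertion is between N1 and Depot, adding 9.
New total = 66 + 9 = 75.

+9 — insert N4 between N1 and Depot.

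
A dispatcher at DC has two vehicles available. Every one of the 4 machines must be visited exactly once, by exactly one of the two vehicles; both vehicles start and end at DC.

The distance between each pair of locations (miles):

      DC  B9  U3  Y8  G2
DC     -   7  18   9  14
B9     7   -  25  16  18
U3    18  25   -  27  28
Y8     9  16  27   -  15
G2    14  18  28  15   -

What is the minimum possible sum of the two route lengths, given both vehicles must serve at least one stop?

Check every non-empty split of the stops between the two vehicles; for each half take its own optimal tour:
  {B9} + {U3, Y8, G2}: 14 + 70 = 84
  {U3} + {B9, Y8, G2}: 36 + 49 = 85
  {B9, U3} + {Y8, G2}: 50 + 38 = 88
  {Y8} + {B9, U3, G2}: 18 + 71 = 89
  {B9, Y8} + {U3, G2}: 32 + 60 = 92
  {U3, Y8} + {B9, G2}: 54 + 39 = 93
  … (7 splits in total)
Best: vehicle 1 DC → B9 → DC = 14; vehicle 2 DC → U3 → G2 → Y8 → DC = 70; combined 84.

Minimum combined distance: 84 miles.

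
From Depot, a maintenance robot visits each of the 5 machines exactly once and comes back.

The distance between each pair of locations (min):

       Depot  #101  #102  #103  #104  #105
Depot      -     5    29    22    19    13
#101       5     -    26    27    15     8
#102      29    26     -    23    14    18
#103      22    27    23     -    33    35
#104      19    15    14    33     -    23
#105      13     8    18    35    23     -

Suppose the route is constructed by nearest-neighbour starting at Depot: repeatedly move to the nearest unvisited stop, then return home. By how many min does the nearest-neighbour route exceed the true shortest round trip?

From Depot: #101=5, #105=13, #104=19, #103=22, #102=29 → choose #101 (5).
From #101: #105=8, #104=15, #102=26, #103=27 → choose #105 (8).
From #105: #102=18, #104=23, #103=35 → choose #102 (18).
From #102: #104=14, #103=23 → choose #104 (14).
From #104: #103=33 → choose #103 (33).
NN route Depot → #101 → #105 → #102 → #104 → #103 → Depot costs 100.
Optimal: Depot → #101 → #105 → #104 → #102 → #103 → Depot costs 95 (by enumerating all 60 distinct tours).
Excess = 100 − 95 = 5.

Excess over optimum: 5 min.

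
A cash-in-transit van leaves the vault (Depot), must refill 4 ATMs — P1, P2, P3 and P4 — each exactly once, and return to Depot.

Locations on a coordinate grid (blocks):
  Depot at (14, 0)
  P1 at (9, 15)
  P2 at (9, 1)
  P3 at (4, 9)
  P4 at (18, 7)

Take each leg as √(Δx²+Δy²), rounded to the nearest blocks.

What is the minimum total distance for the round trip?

42 blocks — the shortest possible round trip.

With 4 stops there are 4!/2 = 12 distinct round trips (a route and its reverse cost the same).
Depot→P1→P2→P3→P4→Depot: 16+14+9+14+8 = 61
Depot→P1→P2→P4→P3→Depot: 16+14+11+14+13 = 68
Depot→P1→P3→P2→P4→Depot: 16+8+9+11+8 = 52
Depot→P1→P3→P4→P2→Depot: 16+8+14+11+5 = 54
Depot→P1→P4→P2→P3→Depot: 16+12+11+9+13 = 61
Depot→P1→P4→P3→P2→Depot: 16+12+14+9+5 = 56
Depot→P2→P1→P3→P4→Depot: 5+14+8+14+8 = 49
Depot→P2→P1→P4→P3→Depot: 5+14+12+14+13 = 58
Depot→P2→P3→P1→P4→Depot: 5+9+8+12+8 = 42
Depot→P2→P4→P1→P3→Depot: 5+11+12+8+13 = 49
Depot→P3→P1→P2→P4→Depot: 13+8+14+11+8 = 54
Depot→P3→P2→P1→P4→Depot: 13+9+14+12+8 = 56
The minimum is 42.
One optimal route: Depot → P2 → P3 → P1 → P4 → Depot (or its reverse).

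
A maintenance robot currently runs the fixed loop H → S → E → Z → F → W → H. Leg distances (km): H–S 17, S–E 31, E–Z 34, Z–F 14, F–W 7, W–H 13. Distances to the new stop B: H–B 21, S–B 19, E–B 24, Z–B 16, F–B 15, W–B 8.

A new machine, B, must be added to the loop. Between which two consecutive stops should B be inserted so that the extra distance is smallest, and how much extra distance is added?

Insertion cost between consecutive stops i–j is d(i,B) + d(B,j) − d(i,j):
  between H and S: 21 + 19 − 17 = 23
  between S and E: 19 + 24 − 31 = 12
  between E and Z: 24 + 16 − 34 = 6
  between Z and F: 16 + 15 − 14 = 17
  between F and W: 15 + 8 − 7 = 16
  between W and H: 8 + 21 − 13 = 16
Cheapest insertion is between E and Z, adding 6.
New total = 116 + 6 = 122.

Adding 6 km by placing B on the E–Z leg.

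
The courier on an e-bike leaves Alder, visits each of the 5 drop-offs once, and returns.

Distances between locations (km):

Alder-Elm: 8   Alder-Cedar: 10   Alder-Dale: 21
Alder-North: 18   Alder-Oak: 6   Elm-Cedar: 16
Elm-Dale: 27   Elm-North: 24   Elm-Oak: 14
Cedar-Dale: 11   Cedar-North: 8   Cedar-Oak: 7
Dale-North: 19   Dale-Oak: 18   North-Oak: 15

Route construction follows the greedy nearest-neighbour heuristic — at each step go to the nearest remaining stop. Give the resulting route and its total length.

At Alder the remaining stops are Oak 6, Elm 8, Cedar 10, North 18, Dale 21; go to Oak.
At Oak the remaining stops are Cedar 7, Elm 14, North 15, Dale 18; go to Cedar.
At Cedar the remaining stops are North 8, Dale 11, Elm 16; go to North.
At North the remaining stops are Dale 19, Elm 24; go to Dale.
At Dale the remaining stops are Elm 27; go to Elm.
Return Elm→Alder: 8.
Total = 6 + 7 + 8 + 19 + 27 + 8 = 75.

Total distance 75 km via the nearest-neighbour route Alder → Oak → Cedar → North → Dale → Elm → Alder.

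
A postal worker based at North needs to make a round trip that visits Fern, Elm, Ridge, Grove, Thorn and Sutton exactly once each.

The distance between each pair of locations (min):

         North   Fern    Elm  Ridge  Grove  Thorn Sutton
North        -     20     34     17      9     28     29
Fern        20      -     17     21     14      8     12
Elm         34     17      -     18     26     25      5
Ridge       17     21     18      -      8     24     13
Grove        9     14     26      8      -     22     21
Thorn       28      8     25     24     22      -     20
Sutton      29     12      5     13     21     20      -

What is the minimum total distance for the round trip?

Shortest round trip = 88 min.

North → Fern → Elm → Ridge → Grove → Thorn → Sutton → North: 20+17+18+8+22+20+29 = 134
North → Fern → Elm → Ridge → Grove → Sutton → Thorn → North: 20+17+18+8+21+20+28 = 132
North → Fern → Elm → Ridge → Thorn → Grove → Sutton → North: 20+17+18+24+22+21+29 = 151
North → Fern → Elm → Ridge → Thorn → Sutton → Grove → North: 20+17+18+24+20+21+9 = 129
North → Fern → Elm → Ridge → Sutton → Grove → Thorn → North: 20+17+18+13+21+22+28 = 139
North → Fern → Elm → Ridge → Sutton → Thorn → Grove → North: 20+17+18+13+20+22+9 = 119
North → Fern → Elm → Grove → Ridge → Thorn → Sutton → North: 20+17+26+8+24+20+29 = 144
North → Fern → Elm → Grove → Ridge → Sutton → Thorn → North: 20+17+26+8+13+20+28 = 132
… (352 more)
North → Fern → Thorn → Elm → Sutton → Ridge → Grove → North: 20+8+25+5+13+8+9 = 88  ← best
The minimum is 88.
One optimal route: North → Fern → Thorn → Elm → Sutton → Ridge → Grove → North (or its reverse).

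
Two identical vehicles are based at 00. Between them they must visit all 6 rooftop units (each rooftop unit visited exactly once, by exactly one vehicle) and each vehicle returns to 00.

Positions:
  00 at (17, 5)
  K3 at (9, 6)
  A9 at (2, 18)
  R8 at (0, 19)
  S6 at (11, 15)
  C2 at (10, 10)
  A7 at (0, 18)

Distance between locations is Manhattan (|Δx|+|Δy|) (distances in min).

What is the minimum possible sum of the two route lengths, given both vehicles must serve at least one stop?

Try each way of splitting the stops between the two vehicles (each non-empty) and, for each split, find the best tour for each vehicle:
  {K3} + {A9, R8, S6, C2, A7}: 18 + 62 = 80
  {A9} + {K3, R8, S6, C2, A7}: 56 + 64 = 120
  {K3, A9} + {R8, S6, C2, A7}: 56 + 62 = 118
  {R8} + {K3, A9, S6, C2, A7}: 62 + 62 = 124
  {K3, R8} + {A9, S6, C2, A7}: 62 + 60 = 122
  {A9, R8} + {K3, S6, C2, A7}: 62 + 62 = 124
  … (31 splits in total)
Best: vehicle 1 00 → K3 → 00 = 18; vehicle 2 00 → S6 → A9 → R8 → A7 → C2 → 00 = 62; combined 80.

80 min — the smallest possible combined total.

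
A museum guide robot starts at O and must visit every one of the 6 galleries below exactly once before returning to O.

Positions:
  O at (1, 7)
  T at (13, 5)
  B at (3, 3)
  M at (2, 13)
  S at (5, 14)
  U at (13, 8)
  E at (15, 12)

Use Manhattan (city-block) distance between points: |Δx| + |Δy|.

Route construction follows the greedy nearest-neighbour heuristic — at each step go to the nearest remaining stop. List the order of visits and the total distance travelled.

Nearest-neighbour total = 56; route O → B → M → S → E → U → T → O.

From O: distances to unvisited — B=6, M=7, S=11, U=13, T=14, E=19. Nearest is B (6).
From B: distances to unvisited — M=11, T=12, S=13, U=15, E=21. Nearest is M (11).
From M: distances to unvisited — S=4, E=14, U=16, T=19. Nearest is S (4).
From S: distances to unvisited — E=12, U=14, T=17. Nearest is E (12).
From E: distances to unvisited — U=6, T=9. Nearest is U (6).
From U: distances to unvisited — T=3. Nearest is T (3).
Return T→O: 14.
Total = 6 + 11 + 4 + 12 + 6 + 3 + 14 = 56.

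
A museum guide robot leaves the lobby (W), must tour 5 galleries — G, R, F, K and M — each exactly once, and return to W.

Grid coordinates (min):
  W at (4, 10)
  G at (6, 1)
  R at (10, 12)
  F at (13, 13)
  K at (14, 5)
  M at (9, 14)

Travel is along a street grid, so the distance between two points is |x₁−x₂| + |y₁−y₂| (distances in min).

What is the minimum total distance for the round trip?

With 5 stops there are 5!/2 = 60 distinct round trips (a route and its reverse cost the same).
W → G → R → F → K → M → W: 11+15+4+9+14+9 = 62
W → G → R → F → M → K → W: 11+15+4+5+14+15 = 64
W → G → R → K → F → M → W: 11+15+11+9+5+9 = 60
W → G → R → K → M → F → W: 11+15+11+14+5+12 = 68
W → G → R → M → F → K → W: 11+15+3+5+9+15 = 58
W → G → R → M → K → F → W: 11+15+3+14+9+12 = 64
W → G → F → R → K → M → W: 11+19+4+11+14+9 = 68
W → G → F → R → M → K → W: 11+19+4+3+14+15 = 66
W → G → F → K → R → M → W: 11+19+9+11+3+9 = 62
W → G → F → K → M → R → W: 11+19+9+14+3+8 = 64
W → G → F → M → R → K → W: 11+19+5+3+11+15 = 64
W → G → F → M → K → R → W: 11+19+5+14+11+8 = 68
W → G → K → R → F → M → W: 11+12+11+4+5+9 = 52
W → G → K → R → M → F → W: 11+12+11+3+5+12 = 54
… (46 more)
W → G → K → F → R → M → W: 11+12+9+4+3+9 = 48  ← best
The minimum is 48.
One optimal route: W → G → K → F → R → M → W (or its reverse).

Minimum total distance: 48 min.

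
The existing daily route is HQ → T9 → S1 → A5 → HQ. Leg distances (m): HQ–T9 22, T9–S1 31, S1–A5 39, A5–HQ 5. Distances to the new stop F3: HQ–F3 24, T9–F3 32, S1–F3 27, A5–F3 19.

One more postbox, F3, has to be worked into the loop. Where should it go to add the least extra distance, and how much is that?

+7 m — insert F3 between S1 and A5.

Insertion cost between consecutive stops i–j is d(i,F3) + d(F3,j) − d(i,j):
  between HQ and T9: 24 + 32 − 22 = 34
  between T9 and S1: 32 + 27 − 31 = 28
  between S1 and A5: 27 + 19 − 39 = 7
  between A5 and HQ: 19 + 24 − 5 = 38
Cheapest insertion is between S1 and A5, adding 7.
New total = 97 + 7 = 104.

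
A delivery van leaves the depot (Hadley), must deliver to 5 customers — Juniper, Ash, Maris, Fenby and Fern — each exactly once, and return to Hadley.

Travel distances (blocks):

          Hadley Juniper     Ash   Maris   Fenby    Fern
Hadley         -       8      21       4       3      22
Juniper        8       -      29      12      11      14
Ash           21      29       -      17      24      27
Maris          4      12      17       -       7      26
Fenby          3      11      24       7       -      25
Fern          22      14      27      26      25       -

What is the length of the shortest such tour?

With 5 stops there are 5!/2 = 60 distinct round trips (a route and its reverse cost the same).
Hadley→Juniper→Ash→Maris→Fenby→Fern→Hadley: 8+29+17+7+25+22 = 108
Hadley→Juniper→Ash→Maris→Fern→Fenby→Hadley: 8+29+17+26+25+3 = 108
Hadley→Juniper→Ash→Fenby→Maris→Fern→Hadley: 8+29+24+7+26+22 = 116
Hadley→Juniper→Ash→Fenby→Fern→Maris→Hadley: 8+29+24+25+26+4 = 116
Hadley→Juniper→Ash→Fern→Maris→Fenby→Hadley: 8+29+27+26+7+3 = 100
Hadley→Juniper→Ash→Fern→Fenby→Maris→Hadley: 8+29+27+25+7+4 = 100
Hadley→Juniper→Maris→Ash→Fenby→Fern→Hadley: 8+12+17+24+25+22 = 108
Hadley→Juniper→Maris→Ash→Fern→Fenby→Hadley: 8+12+17+27+25+3 = 92
Hadley→Juniper→Maris→Fenby→Ash→Fern→Hadley: 8+12+7+24+27+22 = 100
Hadley→Juniper→Maris→Fenby→Fern→Ash→Hadley: 8+12+7+25+27+21 = 100
Hadley→Juniper→Maris→Fern→Ash→Fenby→Hadley: 8+12+26+27+24+3 = 100
Hadley→Juniper→Maris→Fern→Fenby→Ash→Hadley: 8+12+26+25+24+21 = 116
Hadley→Juniper→Fenby→Ash→Maris→Fern→Hadley: 8+11+24+17+26+22 = 108
Hadley→Juniper→Fenby→Ash→Fern→Maris→Hadley: 8+11+24+27+26+4 = 100
… (46 more)
Hadley→Juniper→Fern→Ash→Maris→Fenby→Hadley: 8+14+27+17+7+3 = 76  ← best
The minimum is 76.
One optimal route: Hadley → Juniper → Fern → Ash → Maris → Fenby → Hadley (or its reverse).

Shortest round trip = 76 blocks.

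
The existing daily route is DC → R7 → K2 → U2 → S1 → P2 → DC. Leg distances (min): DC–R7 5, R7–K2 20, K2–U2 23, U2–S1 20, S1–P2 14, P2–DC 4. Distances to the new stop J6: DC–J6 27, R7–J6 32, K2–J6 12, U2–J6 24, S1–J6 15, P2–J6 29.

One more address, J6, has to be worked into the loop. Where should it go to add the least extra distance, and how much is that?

Minimum extra distance: 13 min, inserting J6 between K2 and U2.

Insertion cost between consecutive stops i–j is d(i,J6) + d(J6,j) − d(i,j):
  between DC and R7: 27 + 32 − 5 = 54
  between R7 and K2: 32 + 12 − 20 = 24
  between K2 and U2: 12 + 24 − 23 = 13
  between U2 and S1: 24 + 15 − 20 = 19
  between S1 and P2: 15 + 29 − 14 = 30
  between P2 and DC: 29 + 27 − 4 = 52
Cheapest insertion is between K2 and U2, adding 13.
New total = 86 + 13 = 99.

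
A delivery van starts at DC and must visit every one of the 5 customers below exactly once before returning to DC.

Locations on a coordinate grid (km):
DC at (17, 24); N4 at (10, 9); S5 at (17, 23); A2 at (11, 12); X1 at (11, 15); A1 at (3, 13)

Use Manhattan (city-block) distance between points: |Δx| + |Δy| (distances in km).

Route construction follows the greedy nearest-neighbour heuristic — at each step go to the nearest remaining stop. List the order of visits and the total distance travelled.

From DC: distances to unvisited — S5=1, X1=15, A2=18, N4=22, A1=25. Nearest is S5 (1).
From S5: distances to unvisited — X1=14, A2=17, N4=21, A1=24. Nearest is X1 (14).
From X1: distances to unvisited — A2=3, N4=7, A1=10. Nearest is A2 (3).
From A2: distances to unvisited — N4=4, A1=9. Nearest is N4 (4).
From N4: distances to unvisited — A1=11. Nearest is A1 (11).
Return A1→DC: 25.
Total = 1 + 14 + 3 + 4 + 11 + 25 = 58.

58 km along DC → S5 → X1 → A2 → N4 → A1 → DC.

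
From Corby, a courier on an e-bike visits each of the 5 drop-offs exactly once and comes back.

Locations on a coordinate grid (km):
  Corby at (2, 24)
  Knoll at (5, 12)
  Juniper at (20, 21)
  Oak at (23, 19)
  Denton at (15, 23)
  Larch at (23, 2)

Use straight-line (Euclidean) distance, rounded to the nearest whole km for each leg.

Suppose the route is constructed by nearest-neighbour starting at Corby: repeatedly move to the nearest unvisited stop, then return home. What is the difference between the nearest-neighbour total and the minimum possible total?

The nearest-neighbour route is 11 km longer than optimal.

From Corby: Knoll=12, Denton=13, Juniper=18, Oak=22, Larch=30 → choose Knoll (12).
From Knoll: Denton=15, Juniper=17, Oak=19, Larch=21 → choose Denton (15).
From Denton: Juniper=5, Oak=9, Larch=22 → choose Juniper (5).
From Juniper: Oak=4, Larch=19 → choose Oak (4).
From Oak: Larch=17 → choose Larch (17).
NN route Corby → Knoll → Denton → Juniper → Oak → Larch → Corby costs 83.
Optimal: Corby → Knoll → Larch → Oak → Juniper → Denton → Corby costs 72 (by enumerating all 60 distinct tours).
Excess = 83 − 72 = 11.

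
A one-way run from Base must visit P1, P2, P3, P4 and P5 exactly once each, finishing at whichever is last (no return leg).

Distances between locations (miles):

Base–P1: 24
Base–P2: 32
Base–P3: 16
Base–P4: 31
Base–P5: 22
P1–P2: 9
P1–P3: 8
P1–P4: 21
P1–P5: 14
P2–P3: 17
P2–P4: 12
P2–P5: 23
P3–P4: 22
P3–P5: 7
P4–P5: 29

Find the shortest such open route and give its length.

There are 5! = 120 possible orderings.
Base→P1→P2→P3→P4→P5: 24+9+17+22+29 = 101
Base→P1→P2→P3→P5→P4: 24+9+17+7+29 = 86
Base→P1→P2→P4→P3→P5: 24+9+12+22+7 = 74
Base→P1→P2→P4→P5→P3: 24+9+12+29+7 = 81
Base→P1→P2→P5→P3→P4: 24+9+23+7+22 = 85
Base→P1→P2→P5→P4→P3: 24+9+23+29+22 = 107
Base→P1→P3→P2→P4→P5: 24+8+17+12+29 = 90
Base→P1→P3→P2→P5→P4: 24+8+17+23+29 = 101
Base→P1→P3→P4→P2→P5: 24+8+22+12+23 = 89
Base→P1→P3→P4→P5→P2: 24+8+22+29+23 = 106
Base→P1→P3→P5→P2→P4: 24+8+7+23+12 = 74
Base→P1→P3→P5→P4→P2: 24+8+7+29+12 = 80
Base→P1→P4→P2→P3→P5: 24+21+12+17+7 = 81
Base→P1→P4→P2→P5→P3: 24+21+12+23+7 = 87
… (106 more)
Base→P3→P5→P1→P2→P4: 16+7+14+9+12 = 58  ← best
The minimum is 58.
One shortest path: Base → P3 → P5 → P1 → P2 → P4.

Shortest open route: 58 miles.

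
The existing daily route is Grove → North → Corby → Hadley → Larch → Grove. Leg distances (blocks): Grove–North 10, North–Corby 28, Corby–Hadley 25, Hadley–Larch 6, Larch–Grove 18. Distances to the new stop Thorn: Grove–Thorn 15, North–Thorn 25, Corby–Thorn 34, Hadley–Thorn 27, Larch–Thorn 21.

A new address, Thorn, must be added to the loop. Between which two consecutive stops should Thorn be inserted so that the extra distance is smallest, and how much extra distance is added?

Insertion cost between consecutive stops i–j is d(i,Thorn) + d(Thorn,j) − d(i,j):
  between Grove and North: 15 + 25 − 10 = 30
  between North and Corby: 25 + 34 − 28 = 31
  between Corby and Hadley: 34 + 27 − 25 = 36
  between Hadley and Larch: 27 + 21 − 6 = 42
  between Larch and Grove: 21 + 15 − 18 = 18
Cheapest insertion is between Larch and Grove, adding 18.
New total = 87 + 18 = 105.

Minimum extra distance: 18 blocks, inserting Thorn between Larch and Grove.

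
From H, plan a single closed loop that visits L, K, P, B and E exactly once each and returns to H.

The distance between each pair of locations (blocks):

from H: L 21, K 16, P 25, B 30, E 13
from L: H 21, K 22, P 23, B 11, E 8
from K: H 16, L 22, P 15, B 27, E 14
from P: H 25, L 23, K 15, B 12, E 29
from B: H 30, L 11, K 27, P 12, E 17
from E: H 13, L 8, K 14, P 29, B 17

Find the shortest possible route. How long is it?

There are 60 distinct closed tours to check (reversals are equivalent).
H→L→K→P→B→E→H: 21+22+15+12+17+13 = 100
H→L→K→P→E→B→H: 21+22+15+29+17+30 = 134
H→L→K→B→P→E→H: 21+22+27+12+29+13 = 124
H→L→K→B→E→P→H: 21+22+27+17+29+25 = 141
H→L→K→E→P→B→H: 21+22+14+29+12+30 = 128
H→L→K→E→B→P→H: 21+22+14+17+12+25 = 111
H→L→P→K→B→E→H: 21+23+15+27+17+13 = 116
H→L→P→K→E→B→H: 21+23+15+14+17+30 = 120
H→L→P→B→K→E→H: 21+23+12+27+14+13 = 110
H→L→P→B→E→K→H: 21+23+12+17+14+16 = 103
H→L→P→E→K→B→H: 21+23+29+14+27+30 = 144
H→L→P→E→B→K→H: 21+23+29+17+27+16 = 133
H→L→B→K→P→E→H: 21+11+27+15+29+13 = 116
H→L→B→K→E→P→H: 21+11+27+14+29+25 = 127
… (46 more)
H→K→P→B→L→E→H: 16+15+12+11+8+13 = 75  ← best
The minimum is 75.
One optimal route: H → K → P → B → L → E → H (or its reverse).

75 blocks — the shortest possible round trip.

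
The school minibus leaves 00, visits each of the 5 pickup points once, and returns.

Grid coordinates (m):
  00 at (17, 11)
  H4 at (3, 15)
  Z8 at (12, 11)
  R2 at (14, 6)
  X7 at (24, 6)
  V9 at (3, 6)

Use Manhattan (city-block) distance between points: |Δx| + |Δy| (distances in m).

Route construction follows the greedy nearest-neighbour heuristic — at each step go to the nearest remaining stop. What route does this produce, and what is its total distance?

Nearest-neighbour total = 70 m; route 00 → Z8 → R2 → X7 → V9 → H4 → 00.

00 → [Z8:5 / R2:8 / X7:12 / H4:18 / V9:19] → Z8 (5)
Z8 → [R2:7 / H4:13 / V9:14 / X7:17] → R2 (7)
R2 → [X7:10 / V9:11 / H4:20] → X7 (10)
X7 → [V9:21 / H4:30] → V9 (21)
V9 → [H4:9] → H4 (9)
Return H4→00: 18.
Total = 5 + 7 + 10 + 21 + 9 + 18 = 70.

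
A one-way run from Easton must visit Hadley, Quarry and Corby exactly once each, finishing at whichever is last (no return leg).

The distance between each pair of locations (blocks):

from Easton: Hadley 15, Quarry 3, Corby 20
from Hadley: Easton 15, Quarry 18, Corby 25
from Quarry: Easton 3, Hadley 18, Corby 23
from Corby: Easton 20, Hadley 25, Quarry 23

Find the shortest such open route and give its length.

Minimum one-way distance = 46 blocks.

There are 3! = 6 possible orderings.
Easton → Hadley → Quarry → Corby: 15+18+23 = 56
Easton → Hadley → Corby → Quarry: 15+25+23 = 63
Easton → Quarry → Hadley → Corby: 3+18+25 = 46
Easton → Quarry → Corby → Hadley: 3+23+25 = 51
Easton → Corby → Hadley → Quarry: 20+25+18 = 63
Easton → Corby → Quarry → Hadley: 20+23+18 = 61
The minimum is 46.
One shortest path: Easton → Quarry → Hadley → Corby.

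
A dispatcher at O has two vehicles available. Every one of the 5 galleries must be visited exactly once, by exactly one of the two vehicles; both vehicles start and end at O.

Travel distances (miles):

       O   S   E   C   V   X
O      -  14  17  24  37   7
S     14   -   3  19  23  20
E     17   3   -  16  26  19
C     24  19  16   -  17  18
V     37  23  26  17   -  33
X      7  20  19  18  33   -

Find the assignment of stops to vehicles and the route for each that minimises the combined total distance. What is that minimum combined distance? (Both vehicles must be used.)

Minimum combined distance: 98 miles.

There are 2^4 − 1 = 15 ways to divide the 5 stops into two non-empty groups. For each, the best each vehicle can do is its own shortest tour through its group:
  {S} + {E, C, V, X}: 28 + 85 = 113
  {E} + {S, C, V, X}: 34 + 79 = 113
  {S, E} + {C, V, X}: 34 + 79 = 113
  {C} + {S, E, V, X}: 48 + 83 = 131
  {S, C} + {E, V, X}: 57 + 83 = 140
  {E, C} + {S, V, X}: 57 + 77 = 134
  … (15 splits in total)
  {S, E, C, V} + {X}: 84 + 14 = 98  ← best
Best: vehicle 1 O → S → E → V → C → O = 84; vehicle 2 O → X → O = 14; combined 98.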